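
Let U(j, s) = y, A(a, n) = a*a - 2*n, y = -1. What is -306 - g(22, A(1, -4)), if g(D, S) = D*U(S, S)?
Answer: -284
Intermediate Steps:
A(a, n) = a**2 - 2*n
U(j, s) = -1
g(D, S) = -D (g(D, S) = D*(-1) = -D)
-306 - g(22, A(1, -4)) = -306 - (-1)*22 = -306 - 1*(-22) = -306 + 22 = -284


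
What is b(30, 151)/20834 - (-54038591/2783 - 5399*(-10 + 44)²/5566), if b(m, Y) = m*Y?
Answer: 54130347756/2635501 ≈ 20539.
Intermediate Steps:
b(m, Y) = Y*m
b(30, 151)/20834 - (-54038591/2783 - 5399*(-10 + 44)²/5566) = (151*30)/20834 - (-54038591/2783 - 5399*(-10 + 44)²/5566) = 4530*(1/20834) - 21596/((-22264/(34² + 20018))) = 2265/10417 - 21596/((-22264/(1156 + 20018))) = 2265/10417 - 21596/((-22264/21174)) = 2265/10417 - 21596/((-22264*1/21174)) = 2265/10417 - 21596/(-11132/10587) = 2265/10417 - 21596*(-10587/11132) = 2265/10417 + 57159213/2783 = 54130347756/2635501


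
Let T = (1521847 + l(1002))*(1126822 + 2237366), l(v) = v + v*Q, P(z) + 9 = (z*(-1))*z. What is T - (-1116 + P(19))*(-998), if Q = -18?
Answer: 5062472353816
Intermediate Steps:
P(z) = -9 - z**2 (P(z) = -9 + (z*(-1))*z = -9 + (-z)*z = -9 - z**2)
l(v) = -17*v (l(v) = v + v*(-18) = v - 18*v = -17*v)
T = 5062473836844 (T = (1521847 - 17*1002)*(1126822 + 2237366) = (1521847 - 17034)*3364188 = 1504813*3364188 = 5062473836844)
T - (-1116 + P(19))*(-998) = 5062473836844 - (-1116 + (-9 - 1*19**2))*(-998) = 5062473836844 - (-1116 + (-9 - 1*361))*(-998) = 5062473836844 - (-1116 + (-9 - 361))*(-998) = 5062473836844 - (-1116 - 370)*(-998) = 5062473836844 - (-1486)*(-998) = 5062473836844 - 1*1483028 = 5062473836844 - 1483028 = 5062472353816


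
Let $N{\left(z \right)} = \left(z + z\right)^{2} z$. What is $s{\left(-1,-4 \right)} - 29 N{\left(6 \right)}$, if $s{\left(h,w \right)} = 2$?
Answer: $-25054$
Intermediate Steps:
$N{\left(z \right)} = 4 z^{3}$ ($N{\left(z \right)} = \left(2 z\right)^{2} z = 4 z^{2} z = 4 z^{3}$)
$s{\left(-1,-4 \right)} - 29 N{\left(6 \right)} = 2 - 29 \cdot 4 \cdot 6^{3} = 2 - 29 \cdot 4 \cdot 216 = 2 - 25056 = -25054$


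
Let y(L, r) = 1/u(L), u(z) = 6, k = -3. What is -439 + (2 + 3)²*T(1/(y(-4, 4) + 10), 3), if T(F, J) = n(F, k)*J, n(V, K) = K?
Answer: -664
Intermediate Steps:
y(L, r) = ⅙ (y(L, r) = 1/6 = 1*(⅙) = ⅙)
T(F, J) = -3*J
-439 + (2 + 3)²*T(1/(y(-4, 4) + 10), 3) = -439 + (2 + 3)²*(-3*3) = -439 + 5²*(-9) = -439 + 25*(-9) = -439 - 225 = -664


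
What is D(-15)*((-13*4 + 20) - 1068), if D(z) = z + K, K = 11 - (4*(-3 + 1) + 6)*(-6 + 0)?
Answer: 17600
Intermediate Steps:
K = -1 (K = 11 - (4*(-2) + 6)*(-6) = 11 - (-8 + 6)*(-6) = 11 - (-2)*(-6) = 11 - 1*12 = 11 - 12 = -1)
D(z) = -1 + z (D(z) = z - 1 = -1 + z)
D(-15)*((-13*4 + 20) - 1068) = (-1 - 15)*((-13*4 + 20) - 1068) = -16*((-52 + 20) - 1068) = -16*(-32 - 1068) = -16*(-1100) = 17600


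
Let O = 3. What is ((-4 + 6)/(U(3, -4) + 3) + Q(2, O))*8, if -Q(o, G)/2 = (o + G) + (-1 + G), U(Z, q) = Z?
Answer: -328/3 ≈ -109.33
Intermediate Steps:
Q(o, G) = 2 - 4*G - 2*o (Q(o, G) = -2*((o + G) + (-1 + G)) = -2*((G + o) + (-1 + G)) = -2*(-1 + o + 2*G) = 2 - 4*G - 2*o)
((-4 + 6)/(U(3, -4) + 3) + Q(2, O))*8 = ((-4 + 6)/(3 + 3) + (2 - 4*3 - 2*2))*8 = (2/6 + (2 - 12 - 4))*8 = (2*(1/6) - 14)*8 = (1/3 - 14)*8 = -41/3*8 = -328/3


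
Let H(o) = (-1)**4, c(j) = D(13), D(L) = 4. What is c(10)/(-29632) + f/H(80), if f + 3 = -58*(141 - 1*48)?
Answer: -39980977/7408 ≈ -5397.0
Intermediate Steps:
c(j) = 4
f = -5397 (f = -3 - 58*(141 - 1*48) = -3 - 58*(141 - 48) = -3 - 58*93 = -3 - 5394 = -5397)
H(o) = 1
c(10)/(-29632) + f/H(80) = 4/(-29632) - 5397/1 = 4*(-1/29632) - 5397*1 = -1/7408 - 5397 = -39980977/7408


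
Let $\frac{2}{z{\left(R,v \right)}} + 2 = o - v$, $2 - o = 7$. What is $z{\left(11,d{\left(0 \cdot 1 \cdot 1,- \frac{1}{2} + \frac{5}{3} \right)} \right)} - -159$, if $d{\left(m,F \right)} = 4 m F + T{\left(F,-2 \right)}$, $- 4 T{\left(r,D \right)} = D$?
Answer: $\frac{2381}{15} \approx 158.73$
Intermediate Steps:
$o = -5$ ($o = 2 - 7 = -5$)
$T{\left(r,D \right)} = - \frac{D}{4}$
$d{\left(m,F \right)} = \frac{1}{2} + 4 F m$ ($d{\left(m,F \right)} = 4 m F - - \frac{1}{2} = 4 F m + \frac{1}{2} = \frac{1}{2} + 4 F m$)
$z{\left(R,v \right)} = \frac{2}{-7 - v}$ ($z{\left(R,v \right)} = \frac{2}{-2 - \left(5 + v\right)} = \frac{2}{-7 - v}$)
$z{\left(11,d{\left(0 \cdot 1 \cdot 1,- \frac{1}{2} + \frac{5}{3} \right)} \right)} - -159 = - \frac{2}{7 + \left(\frac{1}{2} + 4 \left(- \frac{1}{2} + \frac{5}{3}\right) 0 \cdot 1 \cdot 1\right)} - -159 = - \frac{2}{7 + \left(\frac{1}{2} + 4 \left(\left(-1\right) \frac{1}{2} + 5 \cdot \frac{1}{3}\right) 0 \cdot 1\right)} + 159 = - \frac{2}{7 + \left(\frac{1}{2} + 4 \left(- \frac{1}{2} + \frac{5}{3}\right) 0\right)} + 159 = - \frac{2}{7 + \left(\frac{1}{2} + 4 \cdot \frac{7}{6} \cdot 0\right)} + 159 = - \frac{2}{7 + \left(\frac{1}{2} + 0\right)} + 159 = - \frac{2}{7 + \frac{1}{2}} + 159 = - \frac{2}{\frac{15}{2}} + 159 = \left(-2\right) \frac{2}{15} + 159 = - \frac{4}{15} + 159 = \frac{2381}{15}$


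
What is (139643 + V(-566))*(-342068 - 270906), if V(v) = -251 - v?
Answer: -85790615092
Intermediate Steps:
(139643 + V(-566))*(-342068 - 270906) = (139643 + (-251 - 1*(-566)))*(-342068 - 270906) = (139643 + (-251 + 566))*(-612974) = (139643 + 315)*(-612974) = 139958*(-612974) = -85790615092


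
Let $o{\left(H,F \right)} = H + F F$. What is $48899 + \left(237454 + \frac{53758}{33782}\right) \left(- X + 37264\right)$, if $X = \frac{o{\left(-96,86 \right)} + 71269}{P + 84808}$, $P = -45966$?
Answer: $\frac{45709231668308135}{5165986} \approx 8.8481 \cdot 10^{9}$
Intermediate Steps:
$o{\left(H,F \right)} = H + F^{2}$
$X = \frac{78569}{38842}$ ($X = \frac{\left(-96 + 86^{2}\right) + 71269}{-45966 + 84808} = \frac{\left(-96 + 7396\right) + 71269}{38842} = \left(7300 + 71269\right) \frac{1}{38842} = 78569 \cdot \frac{1}{38842} = \frac{78569}{38842} \approx 2.0228$)
$48899 + \left(237454 + \frac{53758}{33782}\right) \left(- X + 37264\right) = 48899 + \left(237454 + \frac{53758}{33782}\right) \left(\left(-1\right) \frac{78569}{38842} + 37264\right) = 48899 + \left(237454 + 53758 \cdot \frac{1}{33782}\right) \left(- \frac{78569}{38842} + 37264\right) = 48899 + \left(237454 + \frac{26879}{16891}\right) \frac{1447329719}{38842} = 48899 + \frac{4010862393}{16891} \cdot \frac{1447329719}{38842} = 48899 + \frac{45708979056758721}{5165986} = \frac{45709231668308135}{5165986}$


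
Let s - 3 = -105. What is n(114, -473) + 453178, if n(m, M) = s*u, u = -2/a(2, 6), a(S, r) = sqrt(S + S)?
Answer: 453280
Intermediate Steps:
a(S, r) = sqrt(2)*sqrt(S) (a(S, r) = sqrt(2*S) = sqrt(2)*sqrt(S))
s = -102 (s = 3 - 105 = -102)
u = -1 (u = -2/(sqrt(2)*sqrt(2)) = -2/2 = -2*1/2 = -1)
n(m, M) = 102 (n(m, M) = -102*(-1) = 102)
n(114, -473) + 453178 = 102 + 453178 = 453280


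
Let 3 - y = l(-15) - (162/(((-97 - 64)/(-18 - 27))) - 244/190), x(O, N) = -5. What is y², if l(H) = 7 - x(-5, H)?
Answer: 286495774009/233937025 ≈ 1224.7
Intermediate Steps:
l(H) = 12 (l(H) = 7 - 1*(-5) = 7 + 5 = 12)
y = 535253/15295 (y = 3 - (12 - (162/(((-97 - 64)/(-18 - 27))) - 244/190)) = 3 - (12 - (162/((-161/(-45))) - 244*1/190)) = 3 - (12 - (162/((-161*(-1/45))) - 122/95)) = 3 - (12 - (162/(161/45) - 122/95)) = 3 - (12 - (162*(45/161) - 122/95)) = 3 - (12 - (7290/161 - 122/95)) = 3 - (12 - 1*672908/15295) = 3 - (12 - 672908/15295) = 3 - 1*(-489368/15295) = 3 + 489368/15295 = 535253/15295 ≈ 34.995)
y² = (535253/15295)² = 286495774009/233937025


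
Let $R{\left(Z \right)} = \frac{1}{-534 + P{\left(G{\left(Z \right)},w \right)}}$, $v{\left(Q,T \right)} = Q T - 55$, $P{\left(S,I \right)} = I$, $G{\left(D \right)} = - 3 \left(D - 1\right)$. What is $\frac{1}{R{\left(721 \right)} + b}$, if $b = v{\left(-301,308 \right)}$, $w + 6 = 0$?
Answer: $- \frac{540}{50092021} \approx -1.078 \cdot 10^{-5}$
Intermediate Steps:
$G{\left(D \right)} = 3 - 3 D$ ($G{\left(D \right)} = - 3 \left(-1 + D\right) = 3 - 3 D$)
$w = -6$ ($w = -6 + 0 = -6$)
$v{\left(Q,T \right)} = -55 + Q T$
$R{\left(Z \right)} = - \frac{1}{540}$ ($R{\left(Z \right)} = \frac{1}{-534 - 6} = \frac{1}{-540} = - \frac{1}{540}$)
$b = -92763$ ($b = -55 - 92708 = -92763$)
$\frac{1}{R{\left(721 \right)} + b} = \frac{1}{- \frac{1}{540} - 92763} = \frac{1}{- \frac{50092021}{540}} = - \frac{540}{50092021}$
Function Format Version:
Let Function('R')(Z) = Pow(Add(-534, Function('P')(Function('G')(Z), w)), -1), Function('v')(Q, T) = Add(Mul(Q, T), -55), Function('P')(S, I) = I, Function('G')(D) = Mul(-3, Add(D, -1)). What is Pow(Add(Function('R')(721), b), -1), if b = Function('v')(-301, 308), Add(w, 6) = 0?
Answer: Rational(-540, 50092021) ≈ -1.0780e-5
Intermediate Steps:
Function('G')(D) = Add(3, Mul(-3, D)) (Function('G')(D) = Mul(-3, Add(-1, D)) = Add(3, Mul(-3, D)))
w = -6 (w = Add(-6, 0) = -6)
Function('v')(Q, T) = Add(-55, Mul(Q, T))
Function('R')(Z) = Rational(-1, 540) (Function('R')(Z) = Pow(Add(-534, -6), -1) = Pow(-540, -1) = Rational(-1, 540))
b = -92763 (b = Add(-55, Mul(-301, 308)) = Add(-55, -92708) = -92763)
Pow(Add(Function('R')(721), b), -1) = Pow(Add(Rational(-1, 540), -92763), -1) = Pow(Rational(-50092021, 540), -1) = Rational(-540, 50092021)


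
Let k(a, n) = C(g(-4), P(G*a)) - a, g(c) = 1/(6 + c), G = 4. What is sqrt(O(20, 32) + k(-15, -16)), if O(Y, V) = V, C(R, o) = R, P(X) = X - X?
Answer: sqrt(190)/2 ≈ 6.8920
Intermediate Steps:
P(X) = 0
k(a, n) = 1/2 - a (k(a, n) = 1/(6 - 4) - a = 1/2 - a)
sqrt(O(20, 32) + k(-15, -16)) = sqrt(32 + (1/2 - 1*(-15))) = sqrt(32 + (1/2 + 15)) = sqrt(32 + 31/2) = sqrt(95/2) = sqrt(190)/2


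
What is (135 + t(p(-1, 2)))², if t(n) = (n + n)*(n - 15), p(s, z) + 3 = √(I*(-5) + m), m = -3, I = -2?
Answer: 78397 - 21588*√7 ≈ 21281.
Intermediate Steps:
p(s, z) = -3 + √7 (p(s, z) = -3 + √(-2*(-5) - 3) = -3 + √(10 - 3) = -3 + √7)
t(n) = 2*n*(-15 + n) (t(n) = (2*n)*(-15 + n) = 2*n*(-15 + n))
(135 + t(p(-1, 2)))² = (135 + 2*(-3 + √7)*(-15 + (-3 + √7)))² = (135 + 2*(-3 + √7)*(-18 + √7))² = (135 + 2*(-18 + √7)*(-3 + √7))²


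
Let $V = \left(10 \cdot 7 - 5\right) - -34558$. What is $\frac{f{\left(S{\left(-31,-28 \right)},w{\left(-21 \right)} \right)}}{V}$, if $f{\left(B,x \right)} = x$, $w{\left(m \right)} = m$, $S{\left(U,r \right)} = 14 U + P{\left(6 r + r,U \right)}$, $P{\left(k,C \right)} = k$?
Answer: $- \frac{7}{11541} \approx -0.00060653$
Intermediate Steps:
$S{\left(U,r \right)} = 7 r + 14 U$ ($S{\left(U,r \right)} = 14 U + \left(6 r + r\right) = 14 U + 7 r = 7 r + 14 U$)
$V = 34623$ ($V = \left(70 - 5\right) + 34558 = 65 + 34558 = 34623$)
$\frac{f{\left(S{\left(-31,-28 \right)},w{\left(-21 \right)} \right)}}{V} = - \frac{21}{34623} = \left(-21\right) \frac{1}{34623} = - \frac{7}{11541}$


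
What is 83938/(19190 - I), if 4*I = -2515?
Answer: 335752/79275 ≈ 4.2353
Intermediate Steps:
I = -2515/4 (I = (¼)*(-2515) = -2515/4 ≈ -628.75)
83938/(19190 - I) = 83938/(19190 - 1*(-2515/4)) = 83938/(19190 + 2515/4) = 83938/(79275/4) = 83938*(4/79275) = 335752/79275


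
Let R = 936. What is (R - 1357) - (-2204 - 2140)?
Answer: 3923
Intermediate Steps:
(R - 1357) - (-2204 - 2140) = (936 - 1357) - (-2204 - 2140) = -421 - 1*(-4344) = -421 + 4344 = 3923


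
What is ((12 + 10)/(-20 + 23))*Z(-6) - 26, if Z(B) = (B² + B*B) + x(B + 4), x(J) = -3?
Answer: 480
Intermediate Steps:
Z(B) = -3 + 2*B² (Z(B) = (B² + B*B) - 3 = (B² + B²) - 3 = 2*B² - 3 = -3 + 2*B²)
((12 + 10)/(-20 + 23))*Z(-6) - 26 = ((12 + 10)/(-20 + 23))*(-3 + 2*(-6)²) - 26 = (22/3)*(-3 + 2*36) - 26 = (22*(⅓))*(-3 + 72) - 26 = (22/3)*69 - 26 = 506 - 26 = 480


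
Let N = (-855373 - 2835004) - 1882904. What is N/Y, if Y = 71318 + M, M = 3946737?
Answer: -5573281/4018055 ≈ -1.3871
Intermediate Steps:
Y = 4018055 (Y = 71318 + 3946737 = 4018055)
N = -5573281 (N = -3690377 - 1882904 = -5573281)
N/Y = -5573281/4018055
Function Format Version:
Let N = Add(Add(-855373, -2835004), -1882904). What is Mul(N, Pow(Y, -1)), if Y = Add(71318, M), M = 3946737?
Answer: Rational(-5573281, 4018055) ≈ -1.3871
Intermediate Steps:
Y = 4018055 (Y = Add(71318, 3946737) = 4018055)
N = -5573281 (N = Add(-3690377, -1882904) = -5573281)
Mul(N, Pow(Y, -1)) = Mul(-5573281, Pow(4018055, -1)) = Mul(-5573281, Rational(1, 4018055)) = Rational(-5573281, 4018055)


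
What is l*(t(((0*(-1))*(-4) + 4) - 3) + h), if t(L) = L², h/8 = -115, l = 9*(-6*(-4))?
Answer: -198504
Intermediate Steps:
l = 216 (l = 9*24 = 216)
h = -920 (h = 8*(-115) = -920)
l*(t(((0*(-1))*(-4) + 4) - 3) + h) = 216*((((0*(-1))*(-4) + 4) - 3)² - 920) = 216*(((0*(-4) + 4) - 3)² - 920) = 216*(((0 + 4) - 3)² - 920) = 216*((4 - 3)² - 920) = 216*(1² - 920) = 216*(1 - 920) = 216*(-919) = -198504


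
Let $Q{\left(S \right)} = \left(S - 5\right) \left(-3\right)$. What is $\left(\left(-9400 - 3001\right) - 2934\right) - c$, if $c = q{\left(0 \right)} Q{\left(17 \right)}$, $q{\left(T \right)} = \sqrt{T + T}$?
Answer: $-15335$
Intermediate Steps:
$q{\left(T \right)} = \sqrt{2} \sqrt{T}$ ($q{\left(T \right)} = \sqrt{2 T} = \sqrt{2} \sqrt{T}$)
$Q{\left(S \right)} = 15 - 3 S$ ($Q{\left(S \right)} = \left(-5 + S\right) \left(-3\right) = 15 - 3 S$)
$c = 0$ ($c = \sqrt{2} \sqrt{0} \left(15 - 51\right) = \sqrt{2} \cdot 0 \left(15 - 51\right) = 0 \left(-36\right) = 0$)
$\left(\left(-9400 - 3001\right) - 2934\right) - c = \left(\left(-9400 - 3001\right) - 2934\right) - 0 = \left(-12401 - 2934\right) + 0 = -15335 + 0 = -15335$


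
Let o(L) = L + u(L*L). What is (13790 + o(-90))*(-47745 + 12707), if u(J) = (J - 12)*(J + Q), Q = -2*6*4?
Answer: -2282314914488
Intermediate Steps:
Q = -48 (Q = -12*4 = -48)
u(J) = (-48 + J)*(-12 + J) (u(J) = (J - 12)*(J - 48) = (-12 + J)*(-48 + J) = (-48 + J)*(-12 + J))
o(L) = 576 + L + L⁴ - 60*L² (o(L) = L + (576 + (L*L)² - 60*L*L) = L + (576 + (L²)² - 60*L²) = L + (576 + L⁴ - 60*L²) = 576 + L + L⁴ - 60*L²)
(13790 + o(-90))*(-47745 + 12707) = (13790 + (576 - 90 + (-90)⁴ - 60*(-90)²))*(-47745 + 12707) = (13790 + (576 - 90 + 65610000 - 60*8100))*(-35038) = (13790 + (576 - 90 + 65610000 - 486000))*(-35038) = (13790 + 65124486)*(-35038) = 65138276*(-35038) = -2282314914488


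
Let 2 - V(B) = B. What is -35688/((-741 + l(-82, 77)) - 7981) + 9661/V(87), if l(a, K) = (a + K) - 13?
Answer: -4070183/37145 ≈ -109.58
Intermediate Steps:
V(B) = 2 - B
l(a, K) = -13 + K + a (l(a, K) = (K + a) - 13 = -13 + K + a)
-35688/((-741 + l(-82, 77)) - 7981) + 9661/V(87) = -35688/((-741 + (-13 + 77 - 82)) - 7981) + 9661/(2 - 1*87) = -35688/((-741 - 18) - 7981) + 9661/(2 - 87) = -35688/(-759 - 7981) + 9661/(-85) = -35688/(-8740) + 9661*(-1/85) = -35688*(-1/8740) - 9661/85 = 8922/2185 - 9661/85 = -4070183/37145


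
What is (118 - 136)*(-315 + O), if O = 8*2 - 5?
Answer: 5472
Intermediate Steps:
O = 11 (O = 16 - 5 = 11)
(118 - 136)*(-315 + O) = (118 - 136)*(-315 + 11) = -18*(-304) = 5472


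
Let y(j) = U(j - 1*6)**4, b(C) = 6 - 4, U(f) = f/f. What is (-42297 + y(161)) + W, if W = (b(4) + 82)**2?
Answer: -35240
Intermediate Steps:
U(f) = 1
b(C) = 2
y(j) = 1 (y(j) = 1**4 = 1)
W = 7056 (W = (2 + 82)**2 = 84**2 = 7056)
(-42297 + y(161)) + W = (-42297 + 1) + 7056 = -42296 + 7056 = -35240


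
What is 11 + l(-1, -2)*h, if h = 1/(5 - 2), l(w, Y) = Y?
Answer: 31/3 ≈ 10.333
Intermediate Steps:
h = ⅓ (h = 1/3 = ⅓ ≈ 0.33333)
11 + l(-1, -2)*h = 11 - 2*⅓ = 11 - ⅔ = 31/3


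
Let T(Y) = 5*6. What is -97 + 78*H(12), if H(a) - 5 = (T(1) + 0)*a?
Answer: 28373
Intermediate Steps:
T(Y) = 30
H(a) = 5 + 30*a (H(a) = 5 + (30 + 0)*a = 5 + 30*a)
-97 + 78*H(12) = -97 + 78*(5 + 30*12) = -97 + 78*(5 + 360) = -97 + 78*365 = -97 + 28470 = 28373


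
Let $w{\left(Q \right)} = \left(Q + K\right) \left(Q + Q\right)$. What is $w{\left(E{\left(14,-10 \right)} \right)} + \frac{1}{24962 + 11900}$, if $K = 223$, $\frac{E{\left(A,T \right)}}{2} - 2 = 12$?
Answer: $\frac{518132273}{36862} \approx 14056.0$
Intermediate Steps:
$E{\left(A,T \right)} = 28$ ($E{\left(A,T \right)} = 4 + 2 \cdot 12 = 4 + 24 = 28$)
$w{\left(Q \right)} = 2 Q \left(223 + Q\right)$ ($w{\left(Q \right)} = \left(Q + 223\right) \left(Q + Q\right) = \left(223 + Q\right) 2 Q = 2 Q \left(223 + Q\right)$)
$w{\left(E{\left(14,-10 \right)} \right)} + \frac{1}{24962 + 11900} = 2 \cdot 28 \left(223 + 28\right) + \frac{1}{24962 + 11900} = 2 \cdot 28 \cdot 251 + \frac{1}{36862} = 14056 + \frac{1}{36862} = \frac{518132273}{36862}$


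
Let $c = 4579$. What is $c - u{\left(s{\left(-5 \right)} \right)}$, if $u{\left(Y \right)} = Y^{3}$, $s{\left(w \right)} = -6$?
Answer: $4795$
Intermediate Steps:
$c - u{\left(s{\left(-5 \right)} \right)} = 4579 - \left(-6\right)^{3} = 4579 - -216 = 4579 + 216 = 4795$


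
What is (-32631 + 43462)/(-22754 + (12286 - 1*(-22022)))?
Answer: 10831/11554 ≈ 0.93742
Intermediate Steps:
(-32631 + 43462)/(-22754 + (12286 - 1*(-22022))) = 10831/(-22754 + (12286 + 22022)) = 10831/(-22754 + 34308) = 10831/11554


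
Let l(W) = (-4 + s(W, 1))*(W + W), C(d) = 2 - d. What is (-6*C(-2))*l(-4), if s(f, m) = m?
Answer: -576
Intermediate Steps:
l(W) = -6*W (l(W) = (-4 + 1)*(W + W) = -6*W)
(-6*C(-2))*l(-4) = (-6*(2 - 1*(-2)))*(-6*(-4)) = -6*(2 + 2)*24 = -6*4*24 = -24*24 = -576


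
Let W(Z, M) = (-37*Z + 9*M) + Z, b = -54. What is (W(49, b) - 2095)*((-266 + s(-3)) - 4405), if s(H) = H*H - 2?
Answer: 20265080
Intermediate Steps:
s(H) = -2 + H**2 (s(H) = H**2 - 2 = -2 + H**2)
W(Z, M) = -36*Z + 9*M
(W(49, b) - 2095)*((-266 + s(-3)) - 4405) = ((-36*49 + 9*(-54)) - 2095)*((-266 + (-2 + (-3)**2)) - 4405) = ((-1764 - 486) - 2095)*((-266 + (-2 + 9)) - 4405) = (-2250 - 2095)*((-266 + 7) - 4405) = -4345*(-259 - 4405) = -4345*(-4664) = 20265080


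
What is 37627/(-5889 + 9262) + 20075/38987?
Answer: 1534676824/131503151 ≈ 11.670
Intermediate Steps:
37627/(-5889 + 9262) + 20075/38987 = 37627/3373 + 20075*(1/38987) = 37627*(1/3373) + 20075/38987 = 37627/3373 + 20075/38987 = 1534676824/131503151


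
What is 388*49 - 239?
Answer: 18773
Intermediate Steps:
388*49 - 239 = 19012 - 239 = 18773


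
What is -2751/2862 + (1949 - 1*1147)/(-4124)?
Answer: -568352/491787 ≈ -1.1557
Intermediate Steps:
-2751/2862 + (1949 - 1*1147)/(-4124) = -2751*1/2862 + (1949 - 1147)*(-1/4124) = -917/954 + 802*(-1/4124) = -917/954 - 401/2062 = -568352/491787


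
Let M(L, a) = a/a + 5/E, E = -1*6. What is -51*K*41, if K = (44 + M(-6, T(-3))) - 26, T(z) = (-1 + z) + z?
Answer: -75973/2 ≈ -37987.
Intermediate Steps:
E = -6
T(z) = -1 + 2*z
M(L, a) = ⅙ (M(L, a) = a/a + 5/(-6) = 1 + 5*(-⅙) = 1 - ⅚ = ⅙)
K = 109/6 (K = (44 + ⅙) - 26 = 265/6 - 26 = 109/6 ≈ 18.167)
-51*K*41 = -51*109/6*41 = -1853/2*41 = -75973/2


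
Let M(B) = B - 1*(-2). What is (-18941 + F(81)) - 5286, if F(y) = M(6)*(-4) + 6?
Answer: -24253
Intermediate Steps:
M(B) = 2 + B (M(B) = B + 2 = 2 + B)
F(y) = -26 (F(y) = (2 + 6)*(-4) + 6 = 8*(-4) + 6 = -32 + 6 = -26)
(-18941 + F(81)) - 5286 = (-18941 - 26) - 5286 = -18967 - 5286 = -24253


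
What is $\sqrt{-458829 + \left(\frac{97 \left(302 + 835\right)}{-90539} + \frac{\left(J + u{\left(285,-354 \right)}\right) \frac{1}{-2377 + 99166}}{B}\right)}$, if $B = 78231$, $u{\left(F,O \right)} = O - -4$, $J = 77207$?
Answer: $\frac{i \sqrt{198018282167312931259782053292813}}{20774311440897} \approx 677.37 i$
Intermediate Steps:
$u{\left(F,O \right)} = 4 + O$ ($u{\left(F,O \right)} = O + 4 = 4 + O$)
$\sqrt{-458829 + \left(\frac{97 \left(302 + 835\right)}{-90539} + \frac{\left(J + u{\left(285,-354 \right)}\right) \frac{1}{-2377 + 99166}}{B}\right)} = \sqrt{-458829 + \left(\frac{97 \left(302 + 835\right)}{-90539} + \frac{\left(77207 + \left(4 - 354\right)\right) \frac{1}{-2377 + 99166}}{78231}\right)} = \sqrt{-458829 + \left(97 \cdot 1137 \left(- \frac{1}{90539}\right) + \frac{77207 - 350}{96789} \cdot \frac{1}{78231}\right)} = \sqrt{-458829 + \left(110289 \left(- \frac{1}{90539}\right) + 76857 \cdot \frac{1}{96789} \cdot \frac{1}{78231}\right)} = \sqrt{-458829 + \left(- \frac{110289}{90539} + \frac{2329}{2933} \cdot \frac{1}{78231}\right)} = \sqrt{-458829 + \left(- \frac{110289}{90539} + \frac{2329}{229451523}\right)} = \sqrt{-458829 - \frac{25305768154816}{20774311440897}} = \sqrt{- \frac{9531881849883484429}{20774311440897}} = \frac{i \sqrt{198018282167312931259782053292813}}{20774311440897}$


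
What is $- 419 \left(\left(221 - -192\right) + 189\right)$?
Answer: $-252238$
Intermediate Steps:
$- 419 \left(\left(221 - -192\right) + 189\right) = - 419 \left(\left(221 + 192\right) + 189\right) = - 419 \left(413 + 189\right) = \left(-419\right) 602 = -252238$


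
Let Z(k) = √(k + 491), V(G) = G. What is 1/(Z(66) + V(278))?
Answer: 278/76727 - √557/76727 ≈ 0.0033156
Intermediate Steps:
Z(k) = √(491 + k)
1/(Z(66) + V(278)) = 1/(√(491 + 66) + 278) = 1/(√557 + 278) = 1/(278 + √557)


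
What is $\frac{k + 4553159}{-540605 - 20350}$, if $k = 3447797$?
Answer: $- \frac{8000956}{560955} \approx -14.263$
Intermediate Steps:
$\frac{k + 4553159}{-540605 - 20350} = \frac{3447797 + 4553159}{-540605 - 20350} = \frac{8000956}{-560955} = 8000956 \left(- \frac{1}{560955}\right) = - \frac{8000956}{560955}$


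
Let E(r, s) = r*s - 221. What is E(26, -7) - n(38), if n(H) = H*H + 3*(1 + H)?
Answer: -1964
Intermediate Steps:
E(r, s) = -221 + r*s
n(H) = 3 + H**2 + 3*H (n(H) = H**2 + (3 + 3*H) = 3 + H**2 + 3*H)
E(26, -7) - n(38) = (-221 + 26*(-7)) - (3 + 38**2 + 3*38) = (-221 - 182) - (3 + 1444 + 114) = -403 - 1*1561 = -403 - 1561 = -1964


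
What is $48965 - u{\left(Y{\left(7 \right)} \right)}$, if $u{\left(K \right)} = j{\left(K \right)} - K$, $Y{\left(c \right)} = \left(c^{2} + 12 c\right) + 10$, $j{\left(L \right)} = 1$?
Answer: $49107$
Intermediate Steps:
$Y{\left(c \right)} = 10 + c^{2} + 12 c$
$u{\left(K \right)} = 1 - K$
$48965 - u{\left(Y{\left(7 \right)} \right)} = 48965 - \left(1 - \left(10 + 7^{2} + 12 \cdot 7\right)\right) = 48965 - \left(1 - \left(10 + 49 + 84\right)\right) = 48965 - \left(1 - 143\right) = 48965 - -142 = 48965 + 142 = 49107$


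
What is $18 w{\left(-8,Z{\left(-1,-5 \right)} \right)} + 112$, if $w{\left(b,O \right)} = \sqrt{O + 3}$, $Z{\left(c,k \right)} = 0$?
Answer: $112 + 18 \sqrt{3} \approx 143.18$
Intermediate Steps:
$w{\left(b,O \right)} = \sqrt{3 + O}$
$18 w{\left(-8,Z{\left(-1,-5 \right)} \right)} + 112 = 18 \sqrt{3 + 0} + 112 = 18 \sqrt{3} + 112 = 112 + 18 \sqrt{3}$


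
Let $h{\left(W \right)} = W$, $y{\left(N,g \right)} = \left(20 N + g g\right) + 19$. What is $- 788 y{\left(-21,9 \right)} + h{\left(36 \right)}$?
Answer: $252196$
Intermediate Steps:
$y{\left(N,g \right)} = 19 + g^{2} + 20 N$ ($y{\left(N,g \right)} = \left(20 N + g^{2}\right) + 19 = \left(g^{2} + 20 N\right) + 19 = 19 + g^{2} + 20 N$)
$- 788 y{\left(-21,9 \right)} + h{\left(36 \right)} = - 788 \left(19 + 9^{2} + 20 \left(-21\right)\right) + 36 = - 788 \left(19 + 81 - 420\right) + 36 = \left(-788\right) \left(-320\right) + 36 = 252160 + 36 = 252196$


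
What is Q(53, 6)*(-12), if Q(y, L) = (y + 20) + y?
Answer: -1512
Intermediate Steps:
Q(y, L) = 20 + 2*y (Q(y, L) = (20 + y) + y = 20 + 2*y)
Q(53, 6)*(-12) = (20 + 2*53)*(-12) = (20 + 106)*(-12) = 126*(-12) = -1512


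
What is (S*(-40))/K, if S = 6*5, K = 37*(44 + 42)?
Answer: -600/1591 ≈ -0.37712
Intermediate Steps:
K = 3182 (K = 37*86 = 3182)
S = 30
(S*(-40))/K = (30*(-40))/3182 = -1200*1/3182 = -600/1591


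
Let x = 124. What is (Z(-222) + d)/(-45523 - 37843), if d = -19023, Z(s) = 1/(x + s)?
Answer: 1864255/8169868 ≈ 0.22819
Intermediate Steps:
Z(s) = 1/(124 + s)
(Z(-222) + d)/(-45523 - 37843) = (1/(124 - 222) - 19023)/(-45523 - 37843) = (1/(-98) - 19023)/(-83366) = (-1/98 - 19023)*(-1/83366) = -1864255/98*(-1/83366) = 1864255/8169868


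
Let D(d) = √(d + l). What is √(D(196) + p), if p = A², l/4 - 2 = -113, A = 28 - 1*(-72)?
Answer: √(10000 + 2*I*√62) ≈ 100.0 + 0.0787*I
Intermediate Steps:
A = 100 (A = 28 + 72 = 100)
l = -444 (l = 8 + 4*(-113) = 8 - 452 = -444)
p = 10000 (p = 100² = 10000)
D(d) = √(-444 + d) (D(d) = √(d - 444) = √(-444 + d))
√(D(196) + p) = √(√(-444 + 196) + 10000) = √(√(-248) + 10000) = √(2*I*√62 + 10000) = √(10000 + 2*I*√62)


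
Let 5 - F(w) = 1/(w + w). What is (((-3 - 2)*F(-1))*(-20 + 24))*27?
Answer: -2970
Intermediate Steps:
F(w) = 5 - 1/(2*w) (F(w) = 5 - 1/(w + w) = 5 - 1/(2*w))
(((-3 - 2)*F(-1))*(-20 + 24))*27 = (((-3 - 2)*(5 - ½/(-1)))*(-20 + 24))*27 = (-5*(5 - ½*(-1))*4)*27 = (-5*(5 + ½)*4)*27 = (-5*11/2*4)*27 = -55/2*4*27 = -110*27 = -2970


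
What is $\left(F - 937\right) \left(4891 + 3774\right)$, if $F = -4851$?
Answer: $-50153020$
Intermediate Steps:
$\left(F - 937\right) \left(4891 + 3774\right) = \left(-4851 - 937\right) \left(4891 + 3774\right) = \left(-5788\right) 8665 = -50153020$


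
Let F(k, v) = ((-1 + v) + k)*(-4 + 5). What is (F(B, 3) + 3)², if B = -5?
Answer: 0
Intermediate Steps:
F(k, v) = -1 + k + v (F(k, v) = (-1 + k + v)*1 = -1 + k + v)
(F(B, 3) + 3)² = ((-1 - 5 + 3) + 3)² = (-3 + 3)² = 0² = 0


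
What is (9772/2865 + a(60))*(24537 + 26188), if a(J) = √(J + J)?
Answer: 99136940/573 + 101450*√30 ≈ 7.2868e+5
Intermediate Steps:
a(J) = √2*√J (a(J) = √(2*J) = √2*√J)
(9772/2865 + a(60))*(24537 + 26188) = (9772/2865 + √2*√60)*(24537 + 26188) = (9772*(1/2865) + √2*(2*√15))*50725 = (9772/2865 + 2*√30)*50725 = 99136940/573 + 101450*√30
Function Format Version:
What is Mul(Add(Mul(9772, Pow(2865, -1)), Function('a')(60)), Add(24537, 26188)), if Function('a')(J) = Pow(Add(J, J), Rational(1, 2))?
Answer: Add(Rational(99136940, 573), Mul(101450, Pow(30, Rational(1, 2)))) ≈ 7.2868e+5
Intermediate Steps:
Function('a')(J) = Mul(Pow(2, Rational(1, 2)), Pow(J, Rational(1, 2))) (Function('a')(J) = Pow(Mul(2, J), Rational(1, 2)) = Mul(Pow(2, Rational(1, 2)), Pow(J, Rational(1, 2))))
Mul(Add(Mul(9772, Pow(2865, -1)), Function('a')(60)), Add(24537, 26188)) = Mul(Add(Mul(9772, Pow(2865, -1)), Mul(Pow(2, Rational(1, 2)), Pow(60, Rational(1, 2)))), Add(24537, 26188)) = Mul(Add(Mul(9772, Rational(1, 2865)), Mul(Pow(2, Rational(1, 2)), Mul(2, Pow(15, Rational(1, 2))))), 50725) = Mul(Add(Rational(9772, 2865), Mul(2, Pow(30, Rational(1, 2)))), 50725) = Add(Rational(99136940, 573), Mul(101450, Pow(30, Rational(1, 2))))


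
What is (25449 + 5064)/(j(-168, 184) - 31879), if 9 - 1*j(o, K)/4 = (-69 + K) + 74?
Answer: -4359/4657 ≈ -0.93601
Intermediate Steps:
j(o, K) = 16 - 4*K (j(o, K) = 36 - 4*((-69 + K) + 74) = 36 - 4*(5 + K) = 36 + (-20 - 4*K) = 16 - 4*K)
(25449 + 5064)/(j(-168, 184) - 31879) = (25449 + 5064)/((16 - 4*184) - 31879) = 30513/((16 - 736) - 31879) = 30513/(-720 - 31879) = 30513/(-32599) = 30513*(-1/32599) = -4359/4657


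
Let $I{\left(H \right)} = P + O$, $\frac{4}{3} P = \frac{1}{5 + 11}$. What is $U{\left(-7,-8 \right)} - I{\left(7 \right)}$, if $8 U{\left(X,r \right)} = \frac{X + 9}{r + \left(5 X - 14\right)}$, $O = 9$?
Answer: $- \frac{33019}{3648} \approx -9.0513$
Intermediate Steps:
$P = \frac{3}{64}$ ($P = \frac{3}{4 \left(5 + 11\right)} = \frac{3}{4 \cdot 16} = \frac{3}{4} \cdot \frac{1}{16} = \frac{3}{64} \approx 0.046875$)
$U{\left(X,r \right)} = \frac{9 + X}{8 \left(-14 + r + 5 X\right)}$ ($U{\left(X,r \right)} = \frac{\left(X + 9\right) \frac{1}{r + \left(5 X - 14\right)}}{8} = \frac{\left(9 + X\right) \frac{1}{r + \left(-14 + 5 X\right)}}{8} = \frac{\left(9 + X\right) \frac{1}{-14 + r + 5 X}}{8} = \frac{\frac{1}{-14 + r + 5 X} \left(9 + X\right)}{8} = \frac{9 + X}{8 \left(-14 + r + 5 X\right)}$)
$I{\left(H \right)} = \frac{579}{64}$ ($I{\left(H \right)} = \frac{3}{64} + 9 = \frac{579}{64}$)
$U{\left(-7,-8 \right)} - I{\left(7 \right)} = \frac{9 - 7}{8 \left(-14 - 8 + 5 \left(-7\right)\right)} - \frac{579}{64} = \frac{1}{8} \frac{1}{-14 - 8 - 35} \cdot 2 - \frac{579}{64} = \frac{1}{8} \frac{1}{-57} \cdot 2 - \frac{579}{64} = \frac{1}{8} \left(- \frac{1}{57}\right) 2 - \frac{579}{64} = - \frac{1}{228} - \frac{579}{64} = - \frac{33019}{3648}$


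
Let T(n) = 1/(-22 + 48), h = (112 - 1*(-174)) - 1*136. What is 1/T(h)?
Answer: 26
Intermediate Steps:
h = 150 (h = (112 + 174) - 136 = 286 - 136 = 150)
T(n) = 1/26
1/T(h) = 1/(1/26) = 26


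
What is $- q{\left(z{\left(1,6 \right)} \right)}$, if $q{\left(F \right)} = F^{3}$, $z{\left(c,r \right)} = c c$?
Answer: $-1$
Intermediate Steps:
$z{\left(c,r \right)} = c^{2}$
$- q{\left(z{\left(1,6 \right)} \right)} = - \left(1^{2}\right)^{3} = - 1^{3} = \left(-1\right) 1 = -1$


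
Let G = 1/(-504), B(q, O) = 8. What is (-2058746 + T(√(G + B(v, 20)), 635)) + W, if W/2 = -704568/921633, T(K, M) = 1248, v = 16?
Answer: -632086487790/307211 ≈ -2.0575e+6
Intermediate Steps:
G = -1/504 ≈ -0.0019841
W = -469712/307211 (W = 2*(-704568/921633) = 2*(-704568*1/921633) = 2*(-234856/307211) = -469712/307211 ≈ -1.5290)
(-2058746 + T(√(G + B(v, 20)), 635)) + W = (-2058746 + 1248) - 469712/307211 = -2057498 - 469712/307211 = -632086487790/307211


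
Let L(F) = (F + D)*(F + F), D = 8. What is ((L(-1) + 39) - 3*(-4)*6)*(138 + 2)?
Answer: 13580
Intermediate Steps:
L(F) = 2*F*(8 + F) (L(F) = (F + 8)*(F + F) = (8 + F)*(2*F) = 2*F*(8 + F))
((L(-1) + 39) - 3*(-4)*6)*(138 + 2) = ((2*(-1)*(8 - 1) + 39) - 3*(-4)*6)*(138 + 2) = ((2*(-1)*7 + 39) + 12*6)*140 = ((-14 + 39) + 72)*140 = (25 + 72)*140 = 97*140 = 13580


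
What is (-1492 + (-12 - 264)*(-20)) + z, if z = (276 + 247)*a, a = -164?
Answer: -81744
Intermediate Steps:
z = -85772 (z = (276 + 247)*(-164) = 523*(-164) = -85772)
(-1492 + (-12 - 264)*(-20)) + z = (-1492 + (-12 - 264)*(-20)) - 85772 = (-1492 - 276*(-20)) - 85772 = (-1492 + 5520) - 85772 = 4028 - 85772 = -81744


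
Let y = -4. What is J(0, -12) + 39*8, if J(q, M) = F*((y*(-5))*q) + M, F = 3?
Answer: 300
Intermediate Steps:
J(q, M) = M + 60*q (J(q, M) = 3*((-4*(-5))*q) + M = 3*(20*q) + M = 60*q + M = M + 60*q)
J(0, -12) + 39*8 = (-12 + 60*0) + 39*8 = (-12 + 0) + 312 = -12 + 312 = 300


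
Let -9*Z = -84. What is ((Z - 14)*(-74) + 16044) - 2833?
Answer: 40669/3 ≈ 13556.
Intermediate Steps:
Z = 28/3 (Z = -⅑*(-84) = 28/3 ≈ 9.3333)
((Z - 14)*(-74) + 16044) - 2833 = ((28/3 - 14)*(-74) + 16044) - 2833 = (-14/3*(-74) + 16044) - 2833 = (1036/3 + 16044) - 2833 = 49168/3 - 2833 = 40669/3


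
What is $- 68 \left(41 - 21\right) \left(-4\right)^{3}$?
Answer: $87040$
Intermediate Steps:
$- 68 \left(41 - 21\right) \left(-4\right)^{3} = \left(-68\right) 20 \left(-64\right) = \left(-1360\right) \left(-64\right) = 87040$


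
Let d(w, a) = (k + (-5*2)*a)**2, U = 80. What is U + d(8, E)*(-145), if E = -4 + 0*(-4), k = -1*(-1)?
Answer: -243665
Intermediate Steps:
k = 1
E = -4 (E = -4 + 0 = -4)
d(w, a) = (1 - 10*a)**2 (d(w, a) = (1 + (-5*2)*a)**2 = (1 - 10*a)**2)
U + d(8, E)*(-145) = 80 + (-1 + 10*(-4))**2*(-145) = 80 + (-1 - 40)**2*(-145) = 80 + (-41)**2*(-145) = 80 + 1681*(-145) = 80 - 243745 = -243665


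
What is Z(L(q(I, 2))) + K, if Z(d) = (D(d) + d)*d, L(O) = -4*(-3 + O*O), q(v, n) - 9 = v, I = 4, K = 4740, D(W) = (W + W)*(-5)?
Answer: -3963324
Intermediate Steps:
D(W) = -10*W (D(W) = (2*W)*(-5) = -10*W)
q(v, n) = 9 + v
L(O) = 12 - 4*O² (L(O) = -4*(-3 + O²) = 12 - 4*O²)
Z(d) = -9*d² (Z(d) = (-10*d + d)*d = (-9*d)*d = -9*d²)
Z(L(q(I, 2))) + K = -9*(12 - 4*(9 + 4)²)² + 4740 = -9*(12 - 4*13²)² + 4740 = -9*(12 - 4*169)² + 4740 = -9*(12 - 676)² + 4740 = -9*(-664)² + 4740 = -9*440896 + 4740 = -3968064 + 4740 = -3963324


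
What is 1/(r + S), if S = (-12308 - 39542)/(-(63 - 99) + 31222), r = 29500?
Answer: 15629/461029575 ≈ 3.3900e-5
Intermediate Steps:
S = -25925/15629 (S = -51850/(-1*(-36) + 31222) = -51850/(36 + 31222) = -51850/31258 = -51850*1/31258 = -25925/15629 ≈ -1.6588)
1/(r + S) = 1/(29500 - 25925/15629) = 1/(461029575/15629) = 15629/461029575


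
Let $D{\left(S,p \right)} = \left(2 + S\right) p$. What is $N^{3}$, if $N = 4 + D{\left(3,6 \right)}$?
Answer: $39304$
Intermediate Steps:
$D{\left(S,p \right)} = p \left(2 + S\right)$
$N = 34$ ($N = 4 + 6 \left(2 + 3\right) = 4 + 6 \cdot 5 = 4 + 30 = 34$)
$N^{3} = 34^{3} = 39304$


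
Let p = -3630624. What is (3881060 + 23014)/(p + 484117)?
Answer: -3904074/3146507 ≈ -1.2408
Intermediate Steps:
(3881060 + 23014)/(p + 484117) = (3881060 + 23014)/(-3630624 + 484117) = 3904074/(-3146507) = 3904074*(-1/3146507) = -3904074/3146507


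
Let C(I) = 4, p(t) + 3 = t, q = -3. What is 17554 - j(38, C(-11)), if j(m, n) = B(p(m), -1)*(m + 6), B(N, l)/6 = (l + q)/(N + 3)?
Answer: 334054/19 ≈ 17582.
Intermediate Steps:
p(t) = -3 + t
B(N, l) = 6*(-3 + l)/(3 + N) (B(N, l) = 6*((l - 3)/(N + 3)) = 6*((-3 + l)/(3 + N)) = 6*(-3 + l)/(3 + N))
j(m, n) = -24*(6 + m)/m (j(m, n) = (6*(-3 - 1)/(3 + (-3 + m)))*(m + 6) = (6*(-4)/m)*(6 + m) = (-24/m)*(6 + m) = -24*(6 + m)/m)
17554 - j(38, C(-11)) = 17554 - (-24 - 144/38) = 17554 - (-24 - 144*1/38) = 17554 - (-24 - 72/19) = 17554 - 1*(-528/19) = 17554 + 528/19 = 334054/19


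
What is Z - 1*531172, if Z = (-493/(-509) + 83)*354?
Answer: -255236588/509 ≈ -5.0145e+5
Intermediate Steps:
Z = 15129960/509 (Z = (-493*(-1/509) + 83)*354 = (493/509 + 83)*354 = (42740/509)*354 = 15129960/509 ≈ 29725.)
Z - 1*531172 = 15129960/509 - 1*531172 = 15129960/509 - 531172 = -255236588/509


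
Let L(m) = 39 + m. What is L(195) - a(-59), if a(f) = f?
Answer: 293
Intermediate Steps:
L(195) - a(-59) = (39 + 195) - 1*(-59) = 234 + 59 = 293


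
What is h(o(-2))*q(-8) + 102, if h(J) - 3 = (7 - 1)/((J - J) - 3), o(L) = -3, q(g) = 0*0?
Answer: 102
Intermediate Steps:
q(g) = 0
h(J) = 1 (h(J) = 3 + (7 - 1)/((J - J) - 3) = 3 + 6/(0 - 3) = 3 + 6/(-3) = 3 + 6*(-⅓) = 3 - 2 = 1)
h(o(-2))*q(-8) + 102 = 1*0 + 102 = 0 + 102 = 102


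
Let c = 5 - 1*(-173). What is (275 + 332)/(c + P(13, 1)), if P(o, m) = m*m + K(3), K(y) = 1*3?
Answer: 607/182 ≈ 3.3352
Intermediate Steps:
K(y) = 3
P(o, m) = 3 + m² (P(o, m) = m*m + 3 = m² + 3 = 3 + m²)
c = 178 (c = 5 + 173 = 178)
(275 + 332)/(c + P(13, 1)) = (275 + 332)/(178 + (3 + 1²)) = 607/(178 + (3 + 1)) = 607/(178 + 4) = 607/182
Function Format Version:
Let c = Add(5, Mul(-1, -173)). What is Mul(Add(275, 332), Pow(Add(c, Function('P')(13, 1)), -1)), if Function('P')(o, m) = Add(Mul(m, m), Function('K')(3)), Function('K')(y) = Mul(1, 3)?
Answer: Rational(607, 182) ≈ 3.3352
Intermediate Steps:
Function('K')(y) = 3
Function('P')(o, m) = Add(3, Pow(m, 2)) (Function('P')(o, m) = Add(Mul(m, m), 3) = Add(Pow(m, 2), 3) = Add(3, Pow(m, 2)))
c = 178 (c = Add(5, 173) = 178)
Mul(Add(275, 332), Pow(Add(c, Function('P')(13, 1)), -1)) = Mul(Add(275, 332), Pow(Add(178, Add(3, Pow(1, 2))), -1)) = Mul(607, Pow(Add(178, Add(3, 1)), -1)) = Mul(607, Pow(Add(178, 4), -1)) = Mul(607, Pow(182, -1)) = Mul(607, Rational(1, 182)) = Rational(607, 182)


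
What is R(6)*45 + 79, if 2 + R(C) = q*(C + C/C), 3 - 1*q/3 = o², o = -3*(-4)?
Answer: -133256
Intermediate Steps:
o = 12
q = -423 (q = 9 - 3*12² = 9 - 3*144 = 9 - 432 = -423)
R(C) = -425 - 423*C (R(C) = -2 - 423*(C + C/C) = -2 - 423*(C + 1) = -2 - 423*(1 + C) = -2 + (-423 - 423*C) = -425 - 423*C)
R(6)*45 + 79 = (-425 - 423*6)*45 + 79 = (-425 - 2538)*45 + 79 = -2963*45 + 79 = -133335 + 79 = -133256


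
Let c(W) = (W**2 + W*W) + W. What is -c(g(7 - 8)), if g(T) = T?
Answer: -1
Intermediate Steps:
c(W) = W + 2*W**2 (c(W) = (W**2 + W**2) + W = 2*W**2 + W = W + 2*W**2)
-c(g(7 - 8)) = -(7 - 8)*(1 + 2*(7 - 8)) = -(-1)*(1 + 2*(-1)) = -(-1)*(1 - 2) = -(-1)*(-1) = -1*1 = -1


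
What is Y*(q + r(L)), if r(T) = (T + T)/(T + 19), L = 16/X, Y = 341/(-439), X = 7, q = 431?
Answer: -21909591/65411 ≈ -334.95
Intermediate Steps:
Y = -341/439 (Y = 341*(-1/439) = -341/439 ≈ -0.77677)
L = 16/7 ≈ 2.2857
r(T) = 2*T/(19 + T) (r(T) = (2*T)/(19 + T) = 2*T/(19 + T))
Y*(q + r(L)) = -341*(431 + 2*(16/7)/(19 + 16/7))/439 = -341*(431 + 2*(16/7)/(149/7))/439 = -341*(431 + 2*(16/7)*(7/149))/439 = -341*(431 + 32/149)/439 = -341/439*64251/149 = -21909591/65411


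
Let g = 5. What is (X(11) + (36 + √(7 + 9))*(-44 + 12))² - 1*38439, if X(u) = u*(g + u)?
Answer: 1180377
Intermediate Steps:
X(u) = u*(5 + u)
(X(11) + (36 + √(7 + 9))*(-44 + 12))² - 1*38439 = (11*(5 + 11) + (36 + √(7 + 9))*(-44 + 12))² - 1*38439 = (11*16 + (36 + √16)*(-32))² - 38439 = (176 + (36 + 4)*(-32))² - 38439 = (176 + 40*(-32))² - 38439 = (176 - 1280)² - 38439 = (-1104)² - 38439 = 1218816 - 38439 = 1180377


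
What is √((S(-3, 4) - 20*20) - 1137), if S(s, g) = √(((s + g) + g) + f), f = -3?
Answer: √(-1537 + √2) ≈ 39.187*I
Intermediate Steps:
S(s, g) = √(-3 + s + 2*g) (S(s, g) = √(((s + g) + g) - 3) = √(((g + s) + g) - 3) = √((s + 2*g) - 3) = √(-3 + s + 2*g))
√((S(-3, 4) - 20*20) - 1137) = √((√(-3 - 3 + 2*4) - 20*20) - 1137) = √((√(-3 - 3 + 8) - 400) - 1137) = √((√2 - 400) - 1137) = √((-400 + √2) - 1137) = √(-1537 + √2)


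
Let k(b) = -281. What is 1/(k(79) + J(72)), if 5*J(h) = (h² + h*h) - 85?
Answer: 5/8878 ≈ 0.00056319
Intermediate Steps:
J(h) = -17 + 2*h²/5 (J(h) = ((h² + h*h) - 85)/5 = ((h² + h²) - 85)/5 = (2*h² - 85)/5 = (-85 + 2*h²)/5 = -17 + 2*h²/5)
1/(k(79) + J(72)) = 1/(-281 + (-17 + (⅖)*72²)) = 1/(-281 + (-17 + (⅖)*5184)) = 1/(-281 + (-17 + 10368/5)) = 1/(-281 + 10283/5) = 1/(8878/5) = 5/8878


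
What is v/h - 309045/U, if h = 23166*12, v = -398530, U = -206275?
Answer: 33684199/521298180 ≈ 0.064616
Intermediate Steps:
h = 277992
v/h - 309045/U = -398530/277992 - 309045/(-206275) = -398530*1/277992 - 309045*(-1/206275) = -18115/12636 + 61809/41255 = 33684199/521298180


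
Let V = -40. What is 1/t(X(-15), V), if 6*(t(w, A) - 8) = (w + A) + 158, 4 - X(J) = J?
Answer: 6/185 ≈ 0.032432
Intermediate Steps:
X(J) = 4 - J
t(w, A) = 103/3 + A/6 + w/6 (t(w, A) = 8 + ((w + A) + 158)/6 = 8 + ((A + w) + 158)/6 = 8 + (158 + A + w)/6 = 8 + (79/3 + A/6 + w/6) = 103/3 + A/6 + w/6)
1/t(X(-15), V) = 1/(103/3 + (1/6)*(-40) + (4 - 1*(-15))/6) = 1/(103/3 - 20/3 + (4 + 15)/6) = 1/(103/3 - 20/3 + (1/6)*19) = 1/(103/3 - 20/3 + 19/6) = 1/(185/6) = 6/185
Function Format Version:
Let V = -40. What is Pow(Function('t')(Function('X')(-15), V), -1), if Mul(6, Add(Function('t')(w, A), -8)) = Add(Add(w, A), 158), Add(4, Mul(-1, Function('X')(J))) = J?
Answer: Rational(6, 185) ≈ 0.032432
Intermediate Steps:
Function('X')(J) = Add(4, Mul(-1, J))
Function('t')(w, A) = Add(Rational(103, 3), Mul(Rational(1, 6), A), Mul(Rational(1, 6), w)) (Function('t')(w, A) = Add(8, Mul(Rational(1, 6), Add(Add(w, A), 158))) = Add(8, Mul(Rational(1, 6), Add(Add(A, w), 158))) = Add(8, Mul(Rational(1, 6), Add(158, A, w))) = Add(8, Add(Rational(79, 3), Mul(Rational(1, 6), A), Mul(Rational(1, 6), w))) = Add(Rational(103, 3), Mul(Rational(1, 6), A), Mul(Rational(1, 6), w)))
Pow(Function('t')(Function('X')(-15), V), -1) = Pow(Add(Rational(103, 3), Mul(Rational(1, 6), -40), Mul(Rational(1, 6), Add(4, Mul(-1, -15)))), -1) = Pow(Add(Rational(103, 3), Rational(-20, 3), Mul(Rational(1, 6), Add(4, 15))), -1) = Pow(Add(Rational(103, 3), Rational(-20, 3), Mul(Rational(1, 6), 19)), -1) = Pow(Add(Rational(103, 3), Rational(-20, 3), Rational(19, 6)), -1) = Pow(Rational(185, 6), -1) = Rational(6, 185)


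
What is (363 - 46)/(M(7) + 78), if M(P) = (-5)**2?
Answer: 317/103 ≈ 3.0777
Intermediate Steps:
M(P) = 25
(363 - 46)/(M(7) + 78) = (363 - 46)/(25 + 78) = 317/103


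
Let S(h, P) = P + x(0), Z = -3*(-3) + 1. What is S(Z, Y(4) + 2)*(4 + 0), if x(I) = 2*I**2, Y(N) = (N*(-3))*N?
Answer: -184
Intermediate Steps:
Y(N) = -3*N**2 (Y(N) = (-3*N)*N = -3*N**2)
Z = 10 (Z = 9 + 1 = 10)
S(h, P) = P (S(h, P) = P + 2*0**2 = P + 2*0 = P + 0 = P)
S(Z, Y(4) + 2)*(4 + 0) = (-3*4**2 + 2)*(4 + 0) = (-3*16 + 2)*4 = (-48 + 2)*4 = -46*4 = -184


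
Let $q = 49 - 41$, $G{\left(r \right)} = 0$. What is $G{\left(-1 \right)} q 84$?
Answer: $0$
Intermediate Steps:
$q = 8$
$G{\left(-1 \right)} q 84 = 0 \cdot 8 \cdot 84 = 0 \cdot 84 = 0$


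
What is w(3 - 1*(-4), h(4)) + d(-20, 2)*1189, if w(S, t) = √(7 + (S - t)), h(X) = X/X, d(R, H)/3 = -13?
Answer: -46371 + √13 ≈ -46367.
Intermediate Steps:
d(R, H) = -39 (d(R, H) = 3*(-13) = -39)
h(X) = 1
w(S, t) = √(7 + S - t)
w(3 - 1*(-4), h(4)) + d(-20, 2)*1189 = √(7 + (3 - 1*(-4)) - 1*1) - 39*1189 = √(7 + (3 + 4) - 1) - 46371 = √(7 + 7 - 1) - 46371 = √13 - 46371 = -46371 + √13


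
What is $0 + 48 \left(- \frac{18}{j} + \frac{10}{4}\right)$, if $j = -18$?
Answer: $168$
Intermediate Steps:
$0 + 48 \left(- \frac{18}{j} + \frac{10}{4}\right) = 0 + 48 \left(- \frac{18}{-18} + \frac{10}{4}\right) = 0 + 48 \left(\left(-18\right) \left(- \frac{1}{18}\right) + 10 \cdot \frac{1}{4}\right) = 0 + 48 \left(1 + \frac{5}{2}\right) = 0 + 48 \cdot \frac{7}{2} = 0 + 168 = 168$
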